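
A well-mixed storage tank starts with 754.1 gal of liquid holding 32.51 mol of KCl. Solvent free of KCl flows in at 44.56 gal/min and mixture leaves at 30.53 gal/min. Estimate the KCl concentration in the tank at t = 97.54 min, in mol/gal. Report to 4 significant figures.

0.001611 mol/gal

Total volume: dV/dt = Q_in − Q_out = 14.0300 gal/min, so V(t) = 754.1 + 14.0300 t and V(97.54) = 2122.59 gal.
Solute balance: dm/dt = 0 − Q_out C = −Q_out m/V(t).
dm/m = −Q_out dt/(V₀ + 14.0300 t); integrating gives ln(m/m₀) = −(Q_out/(Q_in−Q_out)) ln(V/V₀).
m = m₀ (V₀/V)^(Q_out/(Q_in−Q_out)) = 32.51 × (754.1/2122.59)^(2.17605) = 3.41995 mol.
C = m/V = 3.41995/2122.59 = 0.00161122 mol/gal.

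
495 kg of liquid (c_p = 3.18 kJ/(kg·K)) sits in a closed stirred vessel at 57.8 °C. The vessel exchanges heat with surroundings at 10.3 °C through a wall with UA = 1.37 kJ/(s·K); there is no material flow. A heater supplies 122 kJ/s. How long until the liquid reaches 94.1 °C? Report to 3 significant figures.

First-law balance (no shaft work): M c_p dT/dt = −UA(T − T_amb) + Q̇.
τ = M c_p/UA = 1149.0 s; T_ss = T_amb + Q̇/UA = 10.3 + 122/1.37 = 99.351 °C.
T(t) = T_ss + (T₀ − T_ss)e^(−t/τ); set T = 94.1:
t = −τ ln[(T − T_ss)/(T₀ − T_ss)] = −1149.0 · ln(0.12638) = 2376.6 s.

2380 s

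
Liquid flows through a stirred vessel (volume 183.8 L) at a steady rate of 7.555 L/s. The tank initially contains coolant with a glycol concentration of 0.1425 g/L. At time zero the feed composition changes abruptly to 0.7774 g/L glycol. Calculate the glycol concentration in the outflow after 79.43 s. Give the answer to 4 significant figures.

0.7531 g/L

Accumulation = in − out for the solute gives V dC/dt = Q(C_in − C).
Rewrite as dC/dt + C/τ = C_in/τ, τ = V/Q = 24.3283 s.
C approaches C_in exponentially: C(t) = C_in + (C₀ − C_in) e^(−t/τ).
C(79.43) = 0.7774 + (0.1425 − 0.7774)·e^(−79.43/24.3283) = 0.7774 + (-0.634900)·0.0381997 = 0.753147 g/L.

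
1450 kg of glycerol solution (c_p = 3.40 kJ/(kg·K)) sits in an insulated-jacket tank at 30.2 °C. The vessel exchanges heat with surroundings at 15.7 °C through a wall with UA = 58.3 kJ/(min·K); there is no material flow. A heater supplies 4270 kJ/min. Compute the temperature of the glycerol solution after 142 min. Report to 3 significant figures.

M c_p dT/dt = −UA(T − T_amb) + Q̇.
dT/dt = (T_ss − T)/τ with T_ss = T_amb + Q̇/UA = 15.7 + 4270/58.3 = 88.942 °C, τ = M c_p/UA = 1450·3.40/58.3 = 84.563 min.
T approaches T_ss exponentially: T(t) = T_ss + (T₀ − T_ss) e^(−t/τ).
T(142) = 88.942 + (-58.742)·0.18652 = 77.985 °C.

78.0 °C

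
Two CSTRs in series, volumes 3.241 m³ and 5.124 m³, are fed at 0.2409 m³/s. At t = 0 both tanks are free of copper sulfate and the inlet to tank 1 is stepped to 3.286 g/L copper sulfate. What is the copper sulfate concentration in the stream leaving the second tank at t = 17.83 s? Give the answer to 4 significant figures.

0.9219 g/L

Species balance on tank i: dCᵢ/dt = (Cᵢ₋₁ − Cᵢ)/τᵢ with τᵢ = Vᵢ/Q.
τ₁ = 3.241/0.2409 = 13.4537 s; τ₂ = 5.124/0.2409 = 21.2702 s.
Solving the cascade with C₁(0)=C₂(0)=0 gives C₂(t) = C_in[1 − (τ₁ e^(−t/τ₁) − τ₂ e^(−t/τ₂))/(τ₁ − τ₂)].
At t = 17.83: e^(−t/τ₁) = 0.265727, e^(−t/τ₂) = 0.432462.
C₂ = 3.286·[1 − (13.4537·0.265727 − 21.2702·0.432462)/(-7.81652)] = 3.286·0.280556 = 0.921906 g/L.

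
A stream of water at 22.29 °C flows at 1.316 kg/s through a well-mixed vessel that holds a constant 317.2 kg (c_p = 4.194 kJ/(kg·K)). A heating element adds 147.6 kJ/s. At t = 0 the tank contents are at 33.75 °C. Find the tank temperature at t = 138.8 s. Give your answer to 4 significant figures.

Unsteady energy balance on the tank contents: M c_p dT/dt = ṁ c_p (T_in − T) + 147.6.
τ = M/ṁ = 241.033 s; T_ss = T_in + Q̇/(ṁ c_p) = 22.29 + 147.6/(1.316·4.194) = 49.0325 °C.
This is linear first-order; T(t) = T_ss + (T₀ − T_ss) e^(−t/τ).
T(138.8) = 49.0325 + (-15.2825)·e^(−138.8/241.033) = 49.0325 + (-15.2825)·0.562225 = 40.4403 °C.

40.44 °C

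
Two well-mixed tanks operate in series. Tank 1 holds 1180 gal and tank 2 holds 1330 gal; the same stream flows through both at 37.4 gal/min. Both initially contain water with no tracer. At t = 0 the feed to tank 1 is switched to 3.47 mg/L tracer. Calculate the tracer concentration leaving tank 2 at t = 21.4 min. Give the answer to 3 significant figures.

0.468 mg/L

Species balance on tank i: dCᵢ/dt = (Cᵢ₋₁ − Cᵢ)/τᵢ with τᵢ = Vᵢ/Q.
τ₁ = 1180/37.4 = 31.551 min; τ₂ = 1330/37.4 = 35.561 min.
Solving the cascade with C₁(0)=C₂(0)=0 gives C₂(t) = C_in[1 − (τ₁ e^(−t/τ₁) − τ₂ e^(−t/τ₂))/(τ₁ − τ₂)].
At t = 21.4: e^(−t/τ₁) = 0.50749, e^(−t/τ₂) = 0.54784.
C₂ = 3.47·[1 − (31.551·0.50749 − 35.561·0.54784)/(-4.0107)] = 3.47·0.13478 = 0.46769 mg/L.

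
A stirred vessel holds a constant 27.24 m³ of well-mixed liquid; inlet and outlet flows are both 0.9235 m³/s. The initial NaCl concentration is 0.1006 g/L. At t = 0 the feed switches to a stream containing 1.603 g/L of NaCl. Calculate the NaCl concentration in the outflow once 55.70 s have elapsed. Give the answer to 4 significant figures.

Unsteady species balance (constant V, well mixed): V dC/dt = Q(C_in − C).
Time constant τ = V/Q = 27.24/0.9235 = 29.4965 s.
Solution: C(t) = C_in + (C₀ − C_in) e^(−t/τ).
C(55.70) = 1.603 + (0.1006 − 1.603)·e^(−55.70/29.4965) = 1.603 + (-1.50240)·0.151320 = 1.37566 g/L.

1.376 g/L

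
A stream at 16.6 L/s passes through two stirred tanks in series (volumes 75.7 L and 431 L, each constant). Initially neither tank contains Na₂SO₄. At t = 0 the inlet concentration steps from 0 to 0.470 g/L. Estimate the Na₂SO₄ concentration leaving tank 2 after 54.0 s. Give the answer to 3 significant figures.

0.399 g/L

Species balance on tank i: dCᵢ/dt = (Cᵢ₋₁ − Cᵢ)/τᵢ with τᵢ = Vᵢ/Q.
τ₁ = 75.7/16.6 = 4.5602 s; τ₂ = 431/16.6 = 25.964 s.
Tank 1: C₁ = C_in(1 − e^(−t/τ₁)). Tank 2 (τ₁ ≠ τ₂): C₂ = C_in[1 − (τ₁ e^(−t/τ₁) − τ₂ e^(−t/τ₂))/(τ₁ − τ₂)].
At t = 54.0: e^(−t/τ₁) = 7.1996e-06, e^(−t/τ₂) = 0.12495.
C₂ = 0.470·[1 − (4.5602·7.1996e-06 − 25.964·0.12495)/(-21.404)] = 0.470·0.84843 = 0.39876 g/L.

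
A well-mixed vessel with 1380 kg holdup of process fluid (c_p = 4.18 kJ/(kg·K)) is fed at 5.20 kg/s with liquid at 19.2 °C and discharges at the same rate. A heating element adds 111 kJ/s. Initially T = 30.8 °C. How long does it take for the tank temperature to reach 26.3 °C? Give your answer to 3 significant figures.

M c_p dT/dt = ṁ c_p (T_in − T) + Q̇.
τ = M/ṁ = 265.38 s; T_ss = T_in + Q̇/(ṁ c_p) = 24.307 °C.
T(t) = T_ss + (T₀ − T_ss) e^(−t/τ). Set T = 26.3:
e^(−t/τ) = (26.3 − 24.307)/(30.8 − 24.307) = 0.30697
t = −265.38 · ln(0.30697) = 313.42 s.

313 s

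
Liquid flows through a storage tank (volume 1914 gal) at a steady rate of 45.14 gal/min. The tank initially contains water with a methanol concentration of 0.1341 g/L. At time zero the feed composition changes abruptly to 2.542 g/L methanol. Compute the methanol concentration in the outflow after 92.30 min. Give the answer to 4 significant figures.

Unsteady species balance (constant V, well mixed): V dC/dt = Q(C_in − C).
Rewrite as dC/dt + C/τ = C_in/τ, τ = V/Q = 42.4014 min.
C approaches C_in exponentially: C(t) = C_in + (C₀ − C_in) e^(−t/τ).
C(92.30) = 2.542 + (0.1341 − 2.542)·e^(−92.30/42.4014) = 2.542 + (-2.40790)·0.113402 = 2.26894 g/L.

2.269 g/L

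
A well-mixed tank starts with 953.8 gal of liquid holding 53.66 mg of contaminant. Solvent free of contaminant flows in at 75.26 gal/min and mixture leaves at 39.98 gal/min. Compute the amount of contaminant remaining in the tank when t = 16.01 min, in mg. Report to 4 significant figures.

Total volume: dV/dt = Q_in − Q_out = 35.2800 gal/min, so V(t) = 953.8 + 35.2800 t and V(16.01) = 1518.63 gal.
No contaminant enters, so dm/dt = −Q_out · (m/V).
dm/m = −Q_out dt/(V₀ + 35.2800 t); integrating gives ln(m/m₀) = −(Q_out/(Q_in−Q_out)) ln(V/V₀).
m = m₀ (V₀/V)^(Q_out/(Q_in−Q_out)) = 53.66 × (953.8/1518.63)^(1.13322) = 31.6771 mg.

31.68 mg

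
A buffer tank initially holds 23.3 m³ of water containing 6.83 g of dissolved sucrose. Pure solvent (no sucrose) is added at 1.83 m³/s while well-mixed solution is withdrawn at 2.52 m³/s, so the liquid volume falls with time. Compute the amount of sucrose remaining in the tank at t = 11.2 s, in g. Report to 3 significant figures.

1.57 g

Total volume: dV/dt = Q_in − Q_out = -0.69000 m³/s, so V(t) = 23.3 − 0.69000 t and V(11.2) = 15.572 m³.
Solute balance: dm/dt = 0 − Q_out C = −Q_out m/V(t).
Separate: dm/m = −Q_out dt/V(t) ⇒ ln(m/m₀) = −(Q_out/(Q_in−Q_out)) ln(V/V₀).
m = m₀ (V₀/V)^(Q_out/(Q_in−Q_out)) = 6.83 × (23.3/15.572)^(-3.6522) = 1.5676 g.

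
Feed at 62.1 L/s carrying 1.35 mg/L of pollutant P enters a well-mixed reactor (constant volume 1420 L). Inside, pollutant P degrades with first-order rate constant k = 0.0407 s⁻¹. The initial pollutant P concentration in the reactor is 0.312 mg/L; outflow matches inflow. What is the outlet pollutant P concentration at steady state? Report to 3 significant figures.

V dC/dt = Q(C_in − C) − k V C.
Steady state (dC/dt = 0): C_ss = Q C_in/(Q + kV) = C_in/(1 + kV/Q).
C_ss = 62.1·1.35/(62.1 + 0.0407·1420) = 83.835/119.89 = 0.69924 mg/L.

0.699 mg/L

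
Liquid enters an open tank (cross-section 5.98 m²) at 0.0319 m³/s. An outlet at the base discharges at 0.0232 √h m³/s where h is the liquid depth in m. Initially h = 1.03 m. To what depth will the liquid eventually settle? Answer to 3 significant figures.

Level balance: A dh/dt = 0.0319 − 0.0232 √h. Setting dh/dt = 0:
Q_in = 0.0232 √h_ss ⇒ √h_ss = 0.0319/0.0232 = 1.3750.
h_ss = 1.3750² = 1.8906 m. (Since h₀ = 1.03 m < h_ss, the level will rise toward this value.)

1.89 m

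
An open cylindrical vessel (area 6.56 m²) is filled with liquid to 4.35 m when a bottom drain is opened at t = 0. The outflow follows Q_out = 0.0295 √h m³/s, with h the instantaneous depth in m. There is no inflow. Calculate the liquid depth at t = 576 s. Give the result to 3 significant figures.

Accumulation of liquid (constant cross-section A): A dh/dt = −0.0295 √h.
∫ h^(−1/2) dh = −(0.0295/A) ∫ dt, giving 2√h = 2√h₀ − (0.0295/A) t.
√h = √4.35 − 0.0295·576/(2·6.56) = 2.0857 − 1.2951 = 0.79054.
h = 0.79054² = 0.62496 m.

0.625 m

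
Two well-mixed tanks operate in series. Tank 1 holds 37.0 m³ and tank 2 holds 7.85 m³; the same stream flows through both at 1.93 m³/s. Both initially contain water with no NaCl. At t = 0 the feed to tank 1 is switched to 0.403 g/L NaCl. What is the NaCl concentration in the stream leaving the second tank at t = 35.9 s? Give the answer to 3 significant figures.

Species balance on tank i: dCᵢ/dt = (Cᵢ₋₁ − Cᵢ)/τᵢ with τᵢ = Vᵢ/Q.
τ₁ = 37.0/1.93 = 19.171 s; τ₂ = 7.85/1.93 = 4.0674 s.
Solving the cascade with C₁(0)=C₂(0)=0 gives C₂(t) = C_in[1 − (τ₁ e^(−t/τ₁) − τ₂ e^(−t/τ₂))/(τ₁ − τ₂)].
At t = 35.9: e^(−t/τ₁) = 0.15372, e^(−t/τ₂) = 0.00014681.
C₂ = 0.403·[1 − (19.171·0.15372 − 4.0674·0.00014681)/(15.104)] = 0.403·0.80492 = 0.32438 g/L.

0.324 g/L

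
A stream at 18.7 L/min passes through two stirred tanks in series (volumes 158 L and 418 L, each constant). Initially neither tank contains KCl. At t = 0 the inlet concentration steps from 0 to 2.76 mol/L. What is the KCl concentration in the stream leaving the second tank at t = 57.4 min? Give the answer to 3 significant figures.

2.42 mol/L

Species balance on tank i: dCᵢ/dt = (Cᵢ₋₁ − Cᵢ)/τᵢ with τᵢ = Vᵢ/Q.
τ₁ = 158/18.7 = 8.4492 min; τ₂ = 418/18.7 = 22.353 min.
Solving the cascade with C₁(0)=C₂(0)=0 gives C₂(t) = C_in[1 − (τ₁ e^(−t/τ₁) − τ₂ e^(−t/τ₂))/(τ₁ − τ₂)].
At t = 57.4: e^(−t/τ₁) = 0.0011210, e^(−t/τ₂) = 0.076697.
C₂ = 2.76·[1 − (8.4492·0.0011210 − 22.353·0.076697)/(-13.904)] = 2.76·0.87738 = 2.4216 mol/L.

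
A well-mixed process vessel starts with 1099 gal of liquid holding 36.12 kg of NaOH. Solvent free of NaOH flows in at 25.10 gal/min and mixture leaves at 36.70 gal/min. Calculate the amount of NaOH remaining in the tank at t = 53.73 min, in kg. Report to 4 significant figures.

Total volume: dV/dt = Q_in − Q_out = -11.6000 gal/min, so V(t) = 1099 − 11.6000 t and V(53.73) = 475.732 gal.
Species balance (pure solvent in): dm/dt = −Q_out · m/V(t).
Separate: dm/m = −Q_out dt/V(t) ⇒ ln(m/m₀) = −(Q_out/(Q_in−Q_out)) ln(V/V₀).
m = m₀ (V₀/V)^(Q_out/(Q_in−Q_out)) = 36.12 × (1099/475.732)^(-3.16379) = 2.55435 kg.

2.554 kg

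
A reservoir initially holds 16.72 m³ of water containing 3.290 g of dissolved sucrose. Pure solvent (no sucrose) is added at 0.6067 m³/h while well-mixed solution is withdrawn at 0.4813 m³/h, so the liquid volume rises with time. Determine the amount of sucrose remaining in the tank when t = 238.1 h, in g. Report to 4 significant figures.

Let m(t) be the amount of sucrose. Volume: V(t) = V₀ + (Q_in − Q_out) t = 16.72 + 0.125400 t; V(238.1) = 46.5777 m³.
No sucrose enters, so dm/dt = −Q_out · (m/V).
dm/m = −Q_out dt/(V₀ + 0.125400 t); integrating gives ln(m/m₀) = −(Q_out/(Q_in−Q_out)) ln(V/V₀).
m = m₀ (V₀/V)^(Q_out/(Q_in−Q_out)) = 3.290 × (16.72/46.5777)^(3.83812) = 0.0644845 g.

0.06448 g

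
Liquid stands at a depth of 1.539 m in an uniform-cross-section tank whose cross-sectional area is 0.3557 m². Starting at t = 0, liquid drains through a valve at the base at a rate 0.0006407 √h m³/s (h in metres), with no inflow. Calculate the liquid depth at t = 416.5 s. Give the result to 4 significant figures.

A dh/dt = −Q_out = −0.0006407 √h.
∫ h^(−1/2) dh = −(0.0006407/A) ∫ dt, giving 2√h = 2√h₀ − (0.0006407/A) t.
√h = √1.539 − 0.0006407·416.5/(2·0.3557) = 1.24056 − 0.375108 = 0.865457.
h = 0.865457² = 0.749015 m.

0.7490 m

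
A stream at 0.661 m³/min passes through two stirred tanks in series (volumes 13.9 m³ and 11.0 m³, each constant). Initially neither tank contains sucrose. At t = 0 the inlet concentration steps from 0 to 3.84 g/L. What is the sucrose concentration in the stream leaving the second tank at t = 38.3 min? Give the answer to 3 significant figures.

2.32 g/L

Each tank obeys Vᵢ dCᵢ/dt = Q(Cᵢ₋₁ − Cᵢ), so τᵢ = Vᵢ/Q.
τ₁ = 13.9/0.661 = 21.029 min; τ₂ = 11.0/0.661 = 16.641 min.
Solving the cascade with C₁(0)=C₂(0)=0 gives C₂(t) = C_in[1 − (τ₁ e^(−t/τ₁) − τ₂ e^(−t/τ₂))/(τ₁ − τ₂)].
At t = 38.3: e^(−t/τ₁) = 0.16181, e^(−t/τ₂) = 0.10011.
C₂ = 3.84·[1 − (21.029·0.16181 − 16.641·0.10011)/(4.3873)] = 3.84·0.60414 = 2.3199 g/L.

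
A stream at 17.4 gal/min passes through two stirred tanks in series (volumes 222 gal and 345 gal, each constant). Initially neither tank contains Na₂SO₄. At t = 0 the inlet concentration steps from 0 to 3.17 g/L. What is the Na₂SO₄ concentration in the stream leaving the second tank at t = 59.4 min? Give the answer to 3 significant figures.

2.78 g/L

Species balance on tank i: dCᵢ/dt = (Cᵢ₋₁ − Cᵢ)/τᵢ with τᵢ = Vᵢ/Q.
τ₁ = 222/17.4 = 12.759 min; τ₂ = 345/17.4 = 19.828 min.
Tank 1: C₁ = C_in(1 − e^(−t/τ₁)). Tank 2 (τ₁ ≠ τ₂): C₂ = C_in[1 − (τ₁ e^(−t/τ₁) − τ₂ e^(−t/τ₂))/(τ₁ − τ₂)].
At t = 59.4: e^(−t/τ₁) = 0.0095075, e^(−t/τ₂) = 0.049995.
C₂ = 3.17·[1 − (12.759·0.0095075 − 19.828·0.049995)/(-7.0690)] = 3.17·0.87693 = 2.7799 g/L.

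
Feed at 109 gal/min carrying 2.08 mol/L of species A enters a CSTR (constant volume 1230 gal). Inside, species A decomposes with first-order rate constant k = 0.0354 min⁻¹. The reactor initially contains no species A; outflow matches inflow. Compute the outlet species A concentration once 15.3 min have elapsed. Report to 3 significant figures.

1.26 mol/L

Species balance: V dC/dt = Q C_in − Q C − k V C.
This is linear with rate a = Q/V + k = 0.12402 min⁻¹.
C_ss = Q C_in/(Q + kV) = 1.4863 mol/L; C(t) = C_ss + (C₀ − C_ss) e^(−a t).
C(15.3) = 1.4863 + (-1.4863)·e^(−0.12402·15.3) = 1.4863 + (-1.4863)·0.14995 = 1.2634 mol/L.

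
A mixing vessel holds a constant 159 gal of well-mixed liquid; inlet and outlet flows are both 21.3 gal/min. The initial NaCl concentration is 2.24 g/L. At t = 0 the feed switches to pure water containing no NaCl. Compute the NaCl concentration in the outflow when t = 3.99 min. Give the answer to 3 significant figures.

Unsteady species balance (constant V, well mixed): V dC/dt = Q(C_in − C).
So dC/dt = (C_in − C)/τ with τ = V/Q = 159/21.3 = 7.4648 min.
This is linear first-order; C(t) = C_in + (C₀ − C_in) e^(−t/τ).
C(3.99) = 0 + (2.24 − 0)·e^(−3.99/7.4648) = 0 + (2.2400)·0.58596 = 1.3125 g/L.

1.31 g/L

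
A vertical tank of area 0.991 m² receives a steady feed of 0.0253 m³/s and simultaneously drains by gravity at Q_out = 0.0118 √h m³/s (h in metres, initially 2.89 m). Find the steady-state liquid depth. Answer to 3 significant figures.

Level balance: A dh/dt = 0.0253 − 0.0118 √h. Setting dh/dt = 0:
Q_in = 0.0118 √h_ss ⇒ √h_ss = 0.0253/0.0118 = 2.1441.
h_ss = 2.1441² = 4.5970 m. (Since h₀ = 2.89 m < h_ss, the level will rise toward this value.)

4.60 m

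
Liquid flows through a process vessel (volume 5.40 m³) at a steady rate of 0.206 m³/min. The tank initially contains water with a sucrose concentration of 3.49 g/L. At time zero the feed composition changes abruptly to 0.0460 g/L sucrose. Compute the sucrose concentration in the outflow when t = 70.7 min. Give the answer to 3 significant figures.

0.278 g/L

Accumulation = in − out for the solute gives V dC/dt = Q(C_in − C).
Rewrite as dC/dt + C/τ = C_in/τ, τ = V/Q = 26.214 min.
Integrating: C(t) = C_in + (C₀ − C_in) e^(−t/τ).
C(70.7) = 0.0460 + (3.49 − 0.0460)·e^(−70.7/26.214) = 0.0460 + (3.4440)·0.067402 = 0.27813 g/L.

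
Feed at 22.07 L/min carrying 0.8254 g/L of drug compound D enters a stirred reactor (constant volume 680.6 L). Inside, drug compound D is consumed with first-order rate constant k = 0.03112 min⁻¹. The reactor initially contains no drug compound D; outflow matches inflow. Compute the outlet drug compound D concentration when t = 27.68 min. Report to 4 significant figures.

0.3487 g/L

Species balance: V dC/dt = Q C_in − Q C − k V C.
This is linear with rate a = Q/V + k = 0.0635473 min⁻¹.
C_ss = Q C_in/(Q + kV) = 0.421190 g/L; C(t) = C_ss + (C₀ − C_ss) e^(−a t).
C(27.68) = 0.421190 + (-0.421190)·e^(−0.0635473·27.68) = 0.421190 + (-0.421190)·0.172219 = 0.348653 g/L.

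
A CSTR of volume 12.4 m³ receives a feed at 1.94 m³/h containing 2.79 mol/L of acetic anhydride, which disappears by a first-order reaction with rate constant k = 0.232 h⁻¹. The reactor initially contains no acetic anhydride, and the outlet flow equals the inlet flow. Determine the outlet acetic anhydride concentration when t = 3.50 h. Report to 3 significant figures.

0.835 mol/L

V dC/dt = Q(C_in − C) − k V C.
This is linear with rate a = Q/V + k = 0.38845 h⁻¹.
C_ss = Q C_in/(Q + kV) = 1.1237 mol/L; C(t) = C_ss + (C₀ − C_ss) e^(−a t).
C(3.50) = 1.1237 + (-1.1237)·e^(−0.38845·3.50) = 1.1237 + (-1.1237)·0.25677 = 0.83516 mol/L.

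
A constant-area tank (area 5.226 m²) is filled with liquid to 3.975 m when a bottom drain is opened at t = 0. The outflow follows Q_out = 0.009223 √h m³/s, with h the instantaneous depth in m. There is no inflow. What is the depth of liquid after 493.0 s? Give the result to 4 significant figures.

With no inflow, A dh/dt = −0.009223 √h.
∫ h^(−1/2) dh = −(0.009223/A) ∫ dt, giving 2√h = 2√h₀ − (0.009223/A) t.
√h = √3.975 − 0.009223·493.0/(2·5.226) = 1.99374 − 0.435031 = 1.55871.
h = 1.55871² = 2.42958 m.

2.430 m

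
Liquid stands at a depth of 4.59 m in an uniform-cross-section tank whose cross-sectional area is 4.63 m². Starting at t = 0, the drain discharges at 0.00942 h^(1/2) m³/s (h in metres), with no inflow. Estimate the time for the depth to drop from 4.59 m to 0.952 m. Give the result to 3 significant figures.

Mass balance (ρ constant): A dh/dt = −0.00942 √h.
∫ h^(−1/2) dh = −(0.00942/A) ∫ dt, giving 2√h = 2√h₀ − (0.00942/A) t.
t = 2A(√h₀ − √h)/0.00942 = 2·4.63·(√4.59 − √0.952)/0.00942
  = 9.2600 × (2.1424 − 0.97570) / 0.00942 = 1146.9 s.

1150 s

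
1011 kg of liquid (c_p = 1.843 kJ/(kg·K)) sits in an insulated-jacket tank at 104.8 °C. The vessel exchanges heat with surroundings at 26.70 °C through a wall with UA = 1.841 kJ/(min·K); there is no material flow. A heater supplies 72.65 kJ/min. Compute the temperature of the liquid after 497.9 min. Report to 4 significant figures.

89.79 °C

M c_p dT/dt = −UA(T − T_amb) + Q̇.
dT/dt = (T_ss − T)/τ with T_ss = T_amb + Q̇/UA = 26.70 + 72.65/1.841 = 66.1622 °C, τ = M c_p/UA = 1011·1.843/1.841 = 1012.10 min.
Integrating: T(t) = T_ss + (T₀ − T_ss) e^(−t/τ).
T(497.9) = 66.1622 + (38.6378)·0.611434 = 89.7867 °C.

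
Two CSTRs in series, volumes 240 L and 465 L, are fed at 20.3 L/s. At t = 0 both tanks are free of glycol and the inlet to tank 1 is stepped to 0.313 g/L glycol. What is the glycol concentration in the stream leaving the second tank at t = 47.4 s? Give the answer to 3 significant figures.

0.237 g/L

Time constants: τᵢ = Vᵢ/Q for each well-mixed tank.
τ₁ = 240/20.3 = 11.823 s; τ₂ = 465/20.3 = 22.906 s.
Solving the cascade with C₁(0)=C₂(0)=0 gives C₂(t) = C_in[1 − (τ₁ e^(−t/τ₁) − τ₂ e^(−t/τ₂))/(τ₁ − τ₂)].
At t = 47.4: e^(−t/τ₁) = 0.018147, e^(−t/τ₂) = 0.12628.
C₂ = 0.313·[1 − (11.823·0.018147 − 22.906·0.12628)/(-11.084)] = 0.313·0.75839 = 0.23738 g/L.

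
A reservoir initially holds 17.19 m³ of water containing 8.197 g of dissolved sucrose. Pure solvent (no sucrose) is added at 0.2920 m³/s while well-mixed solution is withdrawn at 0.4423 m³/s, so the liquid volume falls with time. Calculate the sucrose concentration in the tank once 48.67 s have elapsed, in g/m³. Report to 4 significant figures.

0.1624 g/m³

Let m(t) be the amount of sucrose. Volume: V(t) = V₀ + (Q_in − Q_out) t = 17.19 − 0.150300 t; V(48.67) = 9.87490 m³.
No sucrose enters, so dm/dt = −Q_out · (m/V).
dm/m = −Q_out dt/(V₀ − 0.150300 t); integrating gives ln(m/m₀) = −(Q_out/(Q_in−Q_out)) ln(V/V₀).
m = m₀ (V₀/V)^(Q_out/(Q_in−Q_out)) = 8.197 × (17.19/9.87490)^(-2.94278) = 1.60399 g.
C = m/V = 1.60399/9.87490 = 0.162431 g/m³.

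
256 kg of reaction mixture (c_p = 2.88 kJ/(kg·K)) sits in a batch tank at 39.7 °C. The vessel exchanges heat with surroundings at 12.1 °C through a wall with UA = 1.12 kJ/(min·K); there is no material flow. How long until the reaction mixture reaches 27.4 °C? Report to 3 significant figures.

Lumped-capacitance energy balance: M c_p dT/dt = UA(T_amb − T).
τ = M c_p/UA = 658.29 min; T_ss = T_amb = 12.100 °C.
T(t) = T_ss + (T₀ − T_ss)e^(−t/τ); set T = 27.4:
t = −τ ln[(T − T_ss)/(T₀ − T_ss)] = −658.29 · ln(0.55435) = 388.36 min.

388 min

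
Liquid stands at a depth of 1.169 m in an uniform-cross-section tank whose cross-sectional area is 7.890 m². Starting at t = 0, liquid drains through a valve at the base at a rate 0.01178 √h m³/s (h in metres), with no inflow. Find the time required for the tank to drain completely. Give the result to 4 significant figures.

A dh/dt = −Q_out = −0.01178 √h.
This is separable: 2 d(√h)/dt = −0.01178/A, so √h = √h₀ − (0.01178/(2A)) t.
Set h = 0: 2√h₀ = (0.01178/A) t_empty ⇒ t_empty = 2A√h₀/0.01178.
t_empty = 2·7.890·√1.169/0.01178 = 15.7800·1.08120/0.01178 = 1448.33 s.

1448 s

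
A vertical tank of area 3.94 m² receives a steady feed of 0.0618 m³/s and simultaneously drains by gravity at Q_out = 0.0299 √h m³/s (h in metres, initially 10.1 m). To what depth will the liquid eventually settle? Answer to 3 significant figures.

4.27 m

Unsteady balance on liquid volume: A dh/dt = Q_in − 0.0299 √h. At steady state dh/dt = 0:
Q_in = 0.0299 √h_ss ⇒ √h_ss = 0.0618/0.0299 = 2.0669.
h_ss = 2.0669² = 4.2720 m. (Since h₀ = 10.1 m > h_ss, the level will fall toward this value.)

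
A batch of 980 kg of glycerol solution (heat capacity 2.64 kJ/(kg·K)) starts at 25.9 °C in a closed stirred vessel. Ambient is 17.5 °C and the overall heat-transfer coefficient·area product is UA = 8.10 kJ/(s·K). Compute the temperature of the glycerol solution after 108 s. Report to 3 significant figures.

Lumped-capacitance energy balance: M c_p dT/dt = UA(T_amb − T).
dT/dt = (T_ss − T)/τ with T_ss = T_amb = 17.500 °C, τ = M c_p/UA = 980·2.64/8.10 = 319.41 s.
Integrating: T(t) = T_ss + (T₀ − T_ss) e^(−t/τ).
T(108) = 17.500 + (8.4000)·0.71311 = 23.490 °C.

23.5 °C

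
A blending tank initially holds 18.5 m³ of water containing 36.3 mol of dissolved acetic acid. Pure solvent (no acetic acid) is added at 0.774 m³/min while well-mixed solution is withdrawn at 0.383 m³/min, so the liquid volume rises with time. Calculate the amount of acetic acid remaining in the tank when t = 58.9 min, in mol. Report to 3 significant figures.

16.4 mol

Let m(t) be the amount of acetic acid. Volume: V(t) = V₀ + (Q_in − Q_out) t = 18.5 + 0.39100 t; V(58.9) = 41.530 m³.
Species balance (pure solvent in): dm/dt = −Q_out · m/V(t).
dm/m = −Q_out dt/(V₀ + 0.39100 t); integrating gives ln(m/m₀) = −(Q_out/(Q_in−Q_out)) ln(V/V₀).
m = m₀ (V₀/V)^(Q_out/(Q_in−Q_out)) = 36.3 × (18.5/41.530)^(0.97954) = 16.440 mol.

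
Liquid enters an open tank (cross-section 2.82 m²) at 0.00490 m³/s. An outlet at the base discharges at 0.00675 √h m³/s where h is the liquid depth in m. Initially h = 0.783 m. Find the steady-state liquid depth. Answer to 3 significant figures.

A dh/dt = Q_in − 0.00675 √h. Steady state requires inflow = outflow:
Q_in = 0.00675 √h_ss ⇒ √h_ss = 0.00490/0.00675 = 0.72593.
h_ss = 0.72593² = 0.52697 m. (Since h₀ = 0.783 m > h_ss, the level will fall toward this value.)

0.527 m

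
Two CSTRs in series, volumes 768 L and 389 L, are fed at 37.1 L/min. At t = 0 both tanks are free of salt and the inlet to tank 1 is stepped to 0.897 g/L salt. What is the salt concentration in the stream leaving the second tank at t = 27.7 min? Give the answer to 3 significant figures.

Time constants: τᵢ = Vᵢ/Q for each well-mixed tank.
τ₁ = 768/37.1 = 20.701 min; τ₂ = 389/37.1 = 10.485 min.
Tank 1: C₁ = C_in(1 − e^(−t/τ₁)). Tank 2 (τ₁ ≠ τ₂): C₂ = C_in[1 − (τ₁ e^(−t/τ₁) − τ₂ e^(−t/τ₂))/(τ₁ − τ₂)].
At t = 27.7: e^(−t/τ₁) = 0.26234, e^(−t/τ₂) = 0.071231.
C₂ = 0.897·[1 − (20.701·0.26234 − 10.485·0.071231)/(10.216)] = 0.897·0.54151 = 0.48573 g/L.

0.486 g/L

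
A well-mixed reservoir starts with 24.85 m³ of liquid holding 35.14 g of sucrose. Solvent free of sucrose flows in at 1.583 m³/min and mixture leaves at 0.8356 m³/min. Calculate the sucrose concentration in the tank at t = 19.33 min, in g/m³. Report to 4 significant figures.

0.5357 g/m³

Total volume: dV/dt = Q_in − Q_out = 0.747400 m³/min, so V(t) = 24.85 + 0.747400 t and V(19.33) = 39.2972 m³.
No sucrose enters, so dm/dt = −Q_out · (m/V).
Separate: dm/m = −Q_out dt/V(t) ⇒ ln(m/m₀) = −(Q_out/(Q_in−Q_out)) ln(V/V₀).
m = m₀ (V₀/V)^(Q_out/(Q_in−Q_out)) = 35.14 × (24.85/39.2972)^(1.11801) = 21.0513 g.
C = m/V = 21.0513/39.2972 = 0.535693 g/m³.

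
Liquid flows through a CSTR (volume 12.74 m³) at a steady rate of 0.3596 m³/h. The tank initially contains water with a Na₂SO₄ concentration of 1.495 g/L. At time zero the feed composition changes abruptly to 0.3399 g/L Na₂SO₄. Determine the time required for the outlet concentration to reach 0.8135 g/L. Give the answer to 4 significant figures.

Species balance: V dC/dt = Q(C_in − C) ⇒ τ = V/Q = 35.4283 h.
C(t) = C_in + (C₀ − C_in) e^(−t/τ). Set C = 0.8135 and solve for t:
e^(−t/τ) = (C − C_in)/(C₀ − C_in) = (0.8135 − 0.3399)/(1.495 − 0.3399) = 0.410008
t = −τ ln(…) = 35.4283 × 0.891579 = 31.5871 h.

31.59 h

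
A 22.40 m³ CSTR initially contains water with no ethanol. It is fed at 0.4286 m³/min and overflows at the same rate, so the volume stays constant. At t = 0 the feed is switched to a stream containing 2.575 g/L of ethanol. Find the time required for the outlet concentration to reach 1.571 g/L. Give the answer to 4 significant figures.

49.22 min

Species balance: V dC/dt = Q(C_in − C) ⇒ τ = V/Q = 52.2632 min.
C(t) = C_in + (C₀ − C_in) e^(−t/τ). Set C = 1.571 and solve for t:
e^(−t/τ) = (C − C_in)/(C₀ − C_in) = (1.571 − 2.575)/(0 − 2.575) = 0.389903
t = −τ ln(…) = 52.2632 × 0.941858 = 49.2245 min.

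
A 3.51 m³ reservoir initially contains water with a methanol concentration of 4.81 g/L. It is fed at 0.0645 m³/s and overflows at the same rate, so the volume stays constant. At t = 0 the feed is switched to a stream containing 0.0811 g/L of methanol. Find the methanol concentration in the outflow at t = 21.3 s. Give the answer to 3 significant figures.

3.28 g/L

Transient balance on the dissolved component: V dC/dt = Q(C_in − C).
Time constant τ = V/Q = 3.51/0.0645 = 54.419 s.
C approaches C_in exponentially: C(t) = C_in + (C₀ − C_in) e^(−t/τ).
C(21.3) = 0.0811 + (4.81 − 0.0811)·e^(−21.3/54.419) = 0.0811 + (4.7289)·0.67610 = 3.2783 g/L.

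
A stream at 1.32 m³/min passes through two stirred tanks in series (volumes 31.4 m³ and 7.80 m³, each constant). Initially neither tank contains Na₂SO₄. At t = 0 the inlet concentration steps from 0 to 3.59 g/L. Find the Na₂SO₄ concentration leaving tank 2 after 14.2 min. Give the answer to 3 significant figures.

Each tank obeys Vᵢ dCᵢ/dt = Q(Cᵢ₋₁ − Cᵢ), so τᵢ = Vᵢ/Q.
τ₁ = 31.4/1.32 = 23.788 min; τ₂ = 7.80/1.32 = 5.9091 min.
Solving the cascade with C₁(0)=C₂(0)=0 gives C₂(t) = C_in[1 − (τ₁ e^(−t/τ₁) − τ₂ e^(−t/τ₂))/(τ₁ − τ₂)].
At t = 14.2: e^(−t/τ₁) = 0.55049, e^(−t/τ₂) = 0.090439.
C₂ = 3.59·[1 − (23.788·0.55049 − 5.9091·0.090439)/(17.879)] = 3.59·0.29746 = 1.0679 g/L.

1.07 g/L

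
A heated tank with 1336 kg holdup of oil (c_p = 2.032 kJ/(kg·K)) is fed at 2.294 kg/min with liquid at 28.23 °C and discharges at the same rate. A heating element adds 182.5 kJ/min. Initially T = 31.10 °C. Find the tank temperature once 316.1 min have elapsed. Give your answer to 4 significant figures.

46.30 °C

M c_p dT/dt = ṁ c_p (T_in − T) + Q̇.
Rearrange: dT/dt = (T_ss − T)/τ with τ = M/ṁ = 582.389 min and T_ss = T_in + Q̇/(ṁ c_p) = 67.3813 °C.
Solution: T(t) = T_ss + (T₀ − T_ss) e^(−t/τ).
T(316.1) = 67.3813 + (-36.2813)·e^(−316.1/582.389) = 67.3813 + (-36.2813)·0.581139 = 46.2968 °C.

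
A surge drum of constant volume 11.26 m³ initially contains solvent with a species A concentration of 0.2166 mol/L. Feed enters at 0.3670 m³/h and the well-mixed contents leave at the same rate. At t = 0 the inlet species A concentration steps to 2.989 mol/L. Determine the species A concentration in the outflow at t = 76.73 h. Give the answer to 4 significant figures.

Mass balance on the solute (V constant): V dC/dt = Q(C_in − C).
Rewrite as dC/dt + C/τ = C_in/τ, τ = V/Q = 30.6812 h.
Integrating: C(t) = C_in + (C₀ − C_in) e^(−t/τ).
C(76.73) = 2.989 + (0.2166 − 2.989)·e^(−76.73/30.6812) = 2.989 + (-2.77240)·0.0820128 = 2.76163 mol/L.

2.762 mol/L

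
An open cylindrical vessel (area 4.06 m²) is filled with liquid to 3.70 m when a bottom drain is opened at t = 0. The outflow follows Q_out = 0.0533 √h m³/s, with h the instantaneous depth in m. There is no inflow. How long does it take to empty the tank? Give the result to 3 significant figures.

293 s

Mass balance (ρ constant): A dh/dt = −0.0533 √h.
∫ h^(−1/2) dh = −(0.0533/A) ∫ dt, giving 2√h = 2√h₀ − (0.0533/A) t.
Set h = 0: 2√h₀ = (0.0533/A) t_empty ⇒ t_empty = 2A√h₀/0.0533.
t_empty = 2·4.06·√3.70/0.0533 = 8.1200·1.9235/0.0533 = 293.04 s.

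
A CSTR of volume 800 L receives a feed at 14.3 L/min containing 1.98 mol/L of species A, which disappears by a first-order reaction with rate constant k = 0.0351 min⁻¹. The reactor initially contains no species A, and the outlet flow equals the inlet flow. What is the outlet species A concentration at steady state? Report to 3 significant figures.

0.668 mol/L

Species balance: V dC/dt = Q C_in − Q C − k V C.
At steady state: 0 = Q C_in − (Q + kV) C_ss, so C_ss = Q C_in/(Q + kV).
C_ss = 14.3·1.98/(14.3 + 0.0351·800) = 28.314/42.380 = 0.66810 mol/L.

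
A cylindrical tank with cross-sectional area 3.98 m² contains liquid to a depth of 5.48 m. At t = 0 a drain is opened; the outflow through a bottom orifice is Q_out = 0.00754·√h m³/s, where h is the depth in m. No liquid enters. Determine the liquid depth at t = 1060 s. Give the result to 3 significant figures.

Volume balance on the tank: A dh/dt = −0.00754 √h.
∫ h^(−1/2) dh = −(0.00754/A) ∫ dt, giving 2√h = 2√h₀ − (0.00754/A) t.
√h = √5.48 − 0.00754·1060/(2·3.98) = 2.3409 − 1.0041 = 1.3369.
h = 1.3369² = 1.7872 m.

1.79 m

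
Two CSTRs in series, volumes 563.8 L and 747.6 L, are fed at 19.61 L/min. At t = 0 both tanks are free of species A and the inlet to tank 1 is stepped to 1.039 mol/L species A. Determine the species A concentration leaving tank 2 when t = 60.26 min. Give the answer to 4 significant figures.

0.5610 mol/L

Species balance on tank i: dCᵢ/dt = (Cᵢ₋₁ − Cᵢ)/τᵢ with τᵢ = Vᵢ/Q.
τ₁ = 563.8/19.61 = 28.7506 min; τ₂ = 747.6/19.61 = 38.1234 min.
Solving the cascade with C₁(0)=C₂(0)=0 gives C₂(t) = C_in[1 − (τ₁ e^(−t/τ₁) − τ₂ e^(−t/τ₂))/(τ₁ − τ₂)].
At t = 60.26: e^(−t/τ₁) = 0.122953, e^(−t/τ₂) = 0.205840.
C₂ = 1.039·[1 − (28.7506·0.122953 − 38.1234·0.205840)/(-9.37277)] = 1.039·0.539907 = 0.560963 mol/L.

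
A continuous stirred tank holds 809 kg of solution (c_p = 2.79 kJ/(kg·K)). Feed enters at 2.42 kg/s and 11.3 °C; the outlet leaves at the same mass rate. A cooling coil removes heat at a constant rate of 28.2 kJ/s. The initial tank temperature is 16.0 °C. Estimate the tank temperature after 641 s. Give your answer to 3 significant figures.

8.43 °C

Heat balance on the well-mixed liquid: M c_p dT/dt = ṁ c_p (T_in − T) − 28.2.
Rearrange: dT/dt = (T_ss − T)/τ with τ = M/ṁ = 334.30 s and T_ss = T_in − Q̇/(ṁ c_p) = 7.1233 °C.
Solution: T(t) = T_ss + (T₀ − T_ss) e^(−t/τ).
T(641) = 7.1233 + (8.8767)·e^(−641/334.30) = 7.1233 + (8.8767)·0.14698 = 8.4280 °C.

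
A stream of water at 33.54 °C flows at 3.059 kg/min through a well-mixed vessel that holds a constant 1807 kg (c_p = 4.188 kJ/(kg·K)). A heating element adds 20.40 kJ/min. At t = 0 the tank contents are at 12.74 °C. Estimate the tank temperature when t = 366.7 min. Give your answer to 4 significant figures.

23.10 °C

First-law balance (no shaft work): M c_p dT/dt = ṁ c_p (T_in − T) + 20.40.
Rearrange: dT/dt = (T_ss − T)/τ with τ = M/ṁ = 590.716 min and T_ss = T_in + Q̇/(ṁ c_p) = 35.1324 °C.
This is linear first-order; T(t) = T_ss + (T₀ − T_ss) e^(−t/τ).
T(366.7) = 35.1324 + (-22.3924)·e^(−366.7/590.716) = 35.1324 + (-22.3924)·0.537529 = 23.0958 °C.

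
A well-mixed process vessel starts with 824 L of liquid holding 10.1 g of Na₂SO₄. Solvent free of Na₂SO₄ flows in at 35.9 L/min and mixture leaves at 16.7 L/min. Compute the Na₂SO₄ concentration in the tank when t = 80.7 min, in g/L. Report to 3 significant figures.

Let m(t) be the amount of Na₂SO₄. Volume: V(t) = V₀ + (Q_in − Q_out) t = 824 + 19.200 t; V(80.7) = 2373.4 L.
Solute balance: dm/dt = 0 − Q_out C = −Q_out m/V(t).
dm/m = −Q_out dt/(V₀ + 19.200 t); integrating gives ln(m/m₀) = −(Q_out/(Q_in−Q_out)) ln(V/V₀).
m = m₀ (V₀/V)^(Q_out/(Q_in−Q_out)) = 10.1 × (824/2373.4)^(0.86979) = 4.0243 g.
C = m/V = 4.0243/2373.4 = 0.0016956 g/L.

0.00170 g/L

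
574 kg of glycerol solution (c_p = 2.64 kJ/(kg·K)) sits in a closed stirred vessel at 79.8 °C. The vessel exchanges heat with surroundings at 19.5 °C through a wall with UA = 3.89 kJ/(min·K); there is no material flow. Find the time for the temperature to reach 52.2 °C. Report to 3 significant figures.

Unsteady energy balance on the tank contents: M c_p dT/dt = −UA(T − T_amb).
τ = M c_p/UA = 389.55 min; T_ss = T_amb = 19.500 °C.
T(t) = T_ss + (T₀ − T_ss)e^(−t/τ); set T = 52.2:
t = −τ ln[(T − T_ss)/(T₀ − T_ss)] = −389.55 · ln(0.54229) = 238.39 min.

238 min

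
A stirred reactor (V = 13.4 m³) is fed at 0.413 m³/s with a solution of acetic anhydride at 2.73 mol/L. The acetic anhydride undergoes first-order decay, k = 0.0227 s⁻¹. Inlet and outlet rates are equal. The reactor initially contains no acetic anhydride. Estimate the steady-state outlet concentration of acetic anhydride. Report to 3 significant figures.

Species balance: V dC/dt = Q C_in − Q C − k V C.
At steady state: 0 = Q C_in − (Q + kV) C_ss, so C_ss = Q C_in/(Q + kV).
C_ss = 0.413·2.73/(0.413 + 0.0227·13.4) = 1.1275/0.71718 = 1.5721 mol/L.

1.57 mol/L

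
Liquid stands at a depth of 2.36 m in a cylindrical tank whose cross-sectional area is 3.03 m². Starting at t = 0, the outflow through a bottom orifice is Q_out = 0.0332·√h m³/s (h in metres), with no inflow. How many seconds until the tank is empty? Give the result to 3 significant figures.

280 s

With no inflow, A dh/dt = −0.0332 √h.
Separate and integrate: 2(√h − √h₀) = −(0.0332/A) t.
Tank is empty when √h = 0: t_empty = 2A√h₀/0.0332.
t_empty = 2·3.03·√2.36/0.0332 = 6.0600·1.5362/0.0332 = 280.41 s.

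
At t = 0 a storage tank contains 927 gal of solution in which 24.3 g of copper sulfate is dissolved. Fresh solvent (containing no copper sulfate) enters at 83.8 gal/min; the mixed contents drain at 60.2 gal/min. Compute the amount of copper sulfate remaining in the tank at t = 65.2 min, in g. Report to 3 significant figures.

Let m(t) be the amount of copper sulfate. Volume: V(t) = V₀ + (Q_in − Q_out) t = 927 + 23.600 t; V(65.2) = 2465.7 gal.
No copper sulfate enters, so dm/dt = −Q_out · (m/V).
dm/m = −Q_out dt/(V₀ + 23.600 t); integrating gives ln(m/m₀) = −(Q_out/(Q_in−Q_out)) ln(V/V₀).
m = m₀ (V₀/V)^(Q_out/(Q_in−Q_out)) = 24.3 × (927/2465.7)^(2.5508) = 2.0037 g.

2.00 g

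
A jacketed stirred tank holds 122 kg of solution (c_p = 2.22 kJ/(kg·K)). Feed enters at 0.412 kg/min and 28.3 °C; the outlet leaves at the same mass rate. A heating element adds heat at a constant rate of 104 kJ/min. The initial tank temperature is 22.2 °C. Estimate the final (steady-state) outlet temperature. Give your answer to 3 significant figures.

142 °C

M c_p dT/dt = ṁ c_p (T_in − T) + Q̇.
At steady state dT/dt = 0 ⇒ T_ss = T_in + Q̇/(ṁ c_p) = 28.3 + 104/(0.412·2.22) = 142.01 °C.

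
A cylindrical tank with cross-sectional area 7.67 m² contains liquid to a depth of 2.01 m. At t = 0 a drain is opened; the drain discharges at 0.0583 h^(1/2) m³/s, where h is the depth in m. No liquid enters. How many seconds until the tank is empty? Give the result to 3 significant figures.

373 s

Unsteady balance on liquid volume: A dh/dt = −0.0583 √h.
∫ h^(−1/2) dh = −(0.0583/A) ∫ dt, giving 2√h = 2√h₀ − (0.0583/A) t.
Set h = 0: 2√h₀ = (0.0583/A) t_empty ⇒ t_empty = 2A√h₀/0.0583.
t_empty = 2·7.67·√2.01/0.0583 = 15.340·1.4177/0.0583 = 373.04 s.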